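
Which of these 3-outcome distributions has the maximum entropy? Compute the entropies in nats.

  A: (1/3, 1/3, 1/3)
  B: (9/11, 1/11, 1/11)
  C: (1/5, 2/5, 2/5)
A

For a discrete distribution over n outcomes, entropy is maximized by the uniform distribution.

Computing entropies:
H(A) = 1.0986 nats
H(B) = 0.6002 nats
H(C) = 1.0549 nats

The uniform distribution (where all probabilities equal 1/3) achieves the maximum entropy of log_e(3) = 1.0986 nats.

Distribution A has the highest entropy.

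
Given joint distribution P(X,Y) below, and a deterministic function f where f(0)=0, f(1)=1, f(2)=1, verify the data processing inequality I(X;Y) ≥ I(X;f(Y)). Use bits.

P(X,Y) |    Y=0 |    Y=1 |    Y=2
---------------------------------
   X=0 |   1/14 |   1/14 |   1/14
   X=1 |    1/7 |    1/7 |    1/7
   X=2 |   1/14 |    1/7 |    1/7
I(X;Y) = 0.0150, I(X;f(Y)) = 0.0150, inequality holds: 0.0150 ≥ 0.0150

Data Processing Inequality: For any Markov chain X → Y → Z, we have I(X;Y) ≥ I(X;Z).

Here Z = f(Y) is a deterministic function of Y, forming X → Y → Z.

Original I(X;Y) = 0.0150 bits

After applying f:
P(X,Z) where Z=f(Y):
- P(X,Z=0) = P(X,Y=0)
- P(X,Z=1) = P(X,Y=1) + P(X,Y=2)

I(X;Z) = I(X;f(Y)) = 0.0150 bits

Verification: 0.0150 ≥ 0.0150 ✓

Information cannot be created by processing; the function f can only lose information about X.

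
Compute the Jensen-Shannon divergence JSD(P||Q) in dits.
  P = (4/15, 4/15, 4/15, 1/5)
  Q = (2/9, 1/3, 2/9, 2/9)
0.0018 dits

Jensen-Shannon divergence is:
JSD(P||Q) = 0.5 × D_KL(P||M) + 0.5 × D_KL(Q||M)
where M = 0.5 × (P + Q) is the mixture distribution.

M = 0.5 × (4/15, 4/15, 4/15, 1/5) + 0.5 × (2/9, 1/3, 2/9, 2/9) = (0.244444, 3/10, 0.244444, 0.211111)

D_KL(P||M) = 0.0018 dits
D_KL(Q||M) = 0.0018 dits

JSD(P||Q) = 0.5 × 0.0018 + 0.5 × 0.0018 = 0.0018 dits

Unlike KL divergence, JSD is symmetric and bounded: 0 ≤ JSD ≤ log(2).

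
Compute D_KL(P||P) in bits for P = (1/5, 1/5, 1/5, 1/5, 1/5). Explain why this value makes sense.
0.0000 bits

KL divergence satisfies the Gibbs inequality: D_KL(P||Q) ≥ 0 for all distributions P, Q.

D_KL(P||Q) = Σ p(x) log(p(x)/q(x))
Each term is p(x) × log_2(p(x)/p(x)) = p(x) × log_2(1) = 0, so the sum is 0.
D_KL(P||Q) = 0.0000 bits

When P = Q, the KL divergence is exactly 0, as there is no 'divergence' between identical distributions.

This non-negativity is a fundamental property: relative entropy cannot be negative because it measures how different Q is from P.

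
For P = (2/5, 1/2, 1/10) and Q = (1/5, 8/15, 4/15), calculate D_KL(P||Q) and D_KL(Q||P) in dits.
D_KL(P||Q) = 0.0638, D_KL(Q||P) = 0.0683

KL divergence is not symmetric: D_KL(P||Q) ≠ D_KL(Q||P) in general.

D_KL(P||Q) = 0.0638 dits
D_KL(Q||P) = 0.0683 dits

No, they are not equal!

This asymmetry is why KL divergence is not a true distance metric.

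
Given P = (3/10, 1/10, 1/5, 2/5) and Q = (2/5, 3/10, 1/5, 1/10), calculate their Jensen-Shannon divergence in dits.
0.0338 dits

Jensen-Shannon divergence is:
JSD(P||Q) = 0.5 × D_KL(P||M) + 0.5 × D_KL(Q||M)
where M = 0.5 × (P + Q) is the mixture distribution.

M = 0.5 × (3/10, 1/10, 1/5, 2/5) + 0.5 × (2/5, 3/10, 1/5, 1/10) = (7/20, 1/5, 1/5, 1/4)

D_KL(P||M) = 0.0315 dits
D_KL(Q||M) = 0.0362 dits

JSD(P||Q) = 0.5 × 0.0315 + 0.5 × 0.0362 = 0.0338 dits

Unlike KL divergence, JSD is symmetric and bounded: 0 ≤ JSD ≤ log(2).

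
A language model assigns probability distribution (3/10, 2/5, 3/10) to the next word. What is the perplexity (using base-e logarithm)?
2.9710

Perplexity is e^H (or exp(H) for natural log).

First, H = -Σ p log p = 1.0889 nats
Perplexity = e^1.0889 = 2.9710

Interpretation: The model's uncertainty is equivalent to choosing uniformly among 3.0 options.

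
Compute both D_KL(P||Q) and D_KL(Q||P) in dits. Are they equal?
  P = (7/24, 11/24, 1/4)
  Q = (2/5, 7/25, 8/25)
D_KL(P||Q) = 0.0313, D_KL(Q||P) = 0.0292

KL divergence is not symmetric: D_KL(P||Q) ≠ D_KL(Q||P) in general.

D_KL(P||Q) = 0.0313 dits
D_KL(Q||P) = 0.0292 dits

No, they are not equal!

This asymmetry is why KL divergence is not a true distance metric.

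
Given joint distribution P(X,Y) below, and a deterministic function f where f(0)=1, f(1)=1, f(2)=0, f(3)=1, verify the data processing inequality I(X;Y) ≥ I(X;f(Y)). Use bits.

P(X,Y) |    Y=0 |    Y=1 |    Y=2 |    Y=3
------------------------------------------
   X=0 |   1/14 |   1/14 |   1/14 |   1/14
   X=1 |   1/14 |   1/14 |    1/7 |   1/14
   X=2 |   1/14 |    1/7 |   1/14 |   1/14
I(X;Y) = 0.0410, I(X;f(Y)) = 0.0267, inequality holds: 0.0410 ≥ 0.0267

Data Processing Inequality: For any Markov chain X → Y → Z, we have I(X;Y) ≥ I(X;Z).

Here Z = f(Y) is a deterministic function of Y, forming X → Y → Z.

Original I(X;Y) = 0.0410 bits

After applying f:
P(X,Z) where Z=f(Y):
- P(X,Z=0) = P(X,Y=2)
- P(X,Z=1) = P(X,Y=0) + P(X,Y=1) + P(X,Y=3)

I(X;Z) = I(X;f(Y)) = 0.0267 bits

Verification: 0.0410 ≥ 0.0267 ✓

Information cannot be created by processing; the function f can only lose information about X.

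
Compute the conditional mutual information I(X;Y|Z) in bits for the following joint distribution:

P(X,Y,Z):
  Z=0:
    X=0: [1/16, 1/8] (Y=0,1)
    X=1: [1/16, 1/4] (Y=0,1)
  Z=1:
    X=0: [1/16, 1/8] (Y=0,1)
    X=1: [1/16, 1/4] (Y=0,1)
0.0157 bits

Conditional mutual information: I(X;Y|Z) = H(X|Z) + H(Y|Z) - H(X,Y|Z)

H(Z) = 1.0000
H(X,Z) = 1.9544 → H(X|Z) = 0.9544
H(Y,Z) = 1.8113 → H(Y|Z) = 0.8113
H(X,Y,Z) = 2.7500 → H(X,Y|Z) = 1.7500

I(X;Y|Z) = 0.9544 + 0.8113 - 1.7500 = 0.0157 bits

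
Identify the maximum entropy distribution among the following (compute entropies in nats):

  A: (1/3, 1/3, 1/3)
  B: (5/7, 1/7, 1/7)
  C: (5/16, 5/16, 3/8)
A

For a discrete distribution over n outcomes, entropy is maximized by the uniform distribution.

Computing entropies:
H(A) = 1.0986 nats
H(B) = 0.7963 nats
H(C) = 1.0948 nats

The uniform distribution (where all probabilities equal 1/3) achieves the maximum entropy of log_e(3) = 1.0986 nats.

Distribution A has the highest entropy.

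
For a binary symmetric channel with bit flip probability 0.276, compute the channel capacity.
0.1501 bits

For a binary symmetric channel (BSC) with error probability p:
Capacity C = 1 - H(p) bits per symbol

where H(p) = -p log₂(p) - (1-p) log₂(1-p) is the binary entropy function.

H(0.276) = 0.8499 bits
C = 1 - 0.8499 = 0.1501 bits per symbol

This means we can reliably transmit up to 0.1501 bits of information per channel use.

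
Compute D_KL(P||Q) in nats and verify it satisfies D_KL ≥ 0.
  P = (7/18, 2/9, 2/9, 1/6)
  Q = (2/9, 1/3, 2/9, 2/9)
0.0796 nats

KL divergence satisfies the Gibbs inequality: D_KL(P||Q) ≥ 0 for all distributions P, Q.

D_KL(P||Q) = Σ p(x) log(p(x)/q(x))
Term by term:
  x=0: 7/18 × log_e[(7/18)/(2/9)] = 0.2176
  x=1: 2/9 × log_e[(2/9)/(1/3)] = -0.0901
  x=2: 2/9 × log_e[(2/9)/(2/9)] = 0.0000
  x=3: 1/6 × log_e[(1/6)/(2/9)] = -0.0479
D_KL(P||Q) = 0.0796 nats

D_KL(P||Q) = 0.0796 ≥ 0 ✓

This non-negativity is a fundamental property: relative entropy cannot be negative because it measures how different Q is from P.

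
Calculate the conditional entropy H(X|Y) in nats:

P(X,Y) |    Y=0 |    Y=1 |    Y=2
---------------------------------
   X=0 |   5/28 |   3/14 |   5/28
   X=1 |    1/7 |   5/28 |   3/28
0.6805 nats

Using the chain rule: H(X|Y) = H(X,Y) - H(Y)

First, compute H(X,Y) = 1.7703 nats

Marginal P(Y) = (9/28, 11/28, 2/7)
H(Y) = 1.0898 nats

H(X|Y) = H(X,Y) - H(Y) = 1.7703 - 1.0898 = 0.6805 nats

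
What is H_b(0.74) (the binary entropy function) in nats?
0.5731 nats

The binary entropy function is:
H(p) = -p log(p) - (1-p) log(1-p)

H(0.74) = -0.74 × log_e(0.74) - 0.26 × log_e(0.26)
H(0.74) = 0.5731 nats

Note: Binary entropy is maximized at p=0.5 (H=1 bit) and minimized at p=0 or p=1 (H=0).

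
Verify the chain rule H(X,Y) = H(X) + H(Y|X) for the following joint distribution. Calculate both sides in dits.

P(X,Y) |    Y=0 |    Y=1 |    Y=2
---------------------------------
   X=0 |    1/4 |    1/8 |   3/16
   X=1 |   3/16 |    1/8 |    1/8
H(X,Y) = 0.7618, H(X) = 0.2976, H(Y|X) = 0.4642 (all in dits)

Chain rule: H(X,Y) = H(X) + H(Y|X)

Left side — joint entropy directly:
H(X,Y) = -Σ p(x,y) log p(x,y) = 0.7618 dits

Right side — compute H(Y|X) from the conditional distributions:
P(X) = (9/16, 7/16), so H(X) = 0.2976 dits
H(Y|X) = Σ_x P(X=x) · H(Y|X=x):
  P(Y|X=0) = (4/9, 2/9, 1/3), H(Y|X=0) = 0.4607, weight P(X=0) = 9/16
  P(Y|X=1) = (3/7, 2/7, 2/7), H(Y|X=1) = 0.4686, weight P(X=1) = 7/16
H(Y|X) = 0.4642 dits

H(X) + H(Y|X) = 0.2976 + 0.4642 = 0.7618 dits

Both sides equal 0.7618 dits. ✓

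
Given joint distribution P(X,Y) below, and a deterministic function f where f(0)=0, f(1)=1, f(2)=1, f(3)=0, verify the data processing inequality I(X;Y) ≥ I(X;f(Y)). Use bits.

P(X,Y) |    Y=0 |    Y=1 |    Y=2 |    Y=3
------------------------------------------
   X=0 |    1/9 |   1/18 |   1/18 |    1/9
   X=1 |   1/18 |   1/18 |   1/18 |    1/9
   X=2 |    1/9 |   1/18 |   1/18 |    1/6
I(X;Y) = 0.0151, I(X;f(Y)) = 0.0068, inequality holds: 0.0151 ≥ 0.0068

Data Processing Inequality: For any Markov chain X → Y → Z, we have I(X;Y) ≥ I(X;Z).

Here Z = f(Y) is a deterministic function of Y, forming X → Y → Z.

Original I(X;Y) = 0.0151 bits

After applying f:
P(X,Z) where Z=f(Y):
- P(X,Z=0) = P(X,Y=0) + P(X,Y=3)
- P(X,Z=1) = P(X,Y=1) + P(X,Y=2)

I(X;Z) = I(X;f(Y)) = 0.0068 bits

Verification: 0.0151 ≥ 0.0068 ✓

Information cannot be created by processing; the function f can only lose information about X.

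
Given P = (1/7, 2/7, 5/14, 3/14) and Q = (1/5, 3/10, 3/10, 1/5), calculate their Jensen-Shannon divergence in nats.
0.0038 nats

Jensen-Shannon divergence is:
JSD(P||Q) = 0.5 × D_KL(P||M) + 0.5 × D_KL(Q||M)
where M = 0.5 × (P + Q) is the mixture distribution.

M = 0.5 × (1/7, 2/7, 5/14, 3/14) + 0.5 × (1/5, 3/10, 3/10, 1/5) = (6/35, 0.292857, 0.328571, 0.207143)

D_KL(P||M) = 0.0039 nats
D_KL(Q||M) = 0.0037 nats

JSD(P||Q) = 0.5 × 0.0039 + 0.5 × 0.0037 = 0.0038 nats

Unlike KL divergence, JSD is symmetric and bounded: 0 ≤ JSD ≤ log(2).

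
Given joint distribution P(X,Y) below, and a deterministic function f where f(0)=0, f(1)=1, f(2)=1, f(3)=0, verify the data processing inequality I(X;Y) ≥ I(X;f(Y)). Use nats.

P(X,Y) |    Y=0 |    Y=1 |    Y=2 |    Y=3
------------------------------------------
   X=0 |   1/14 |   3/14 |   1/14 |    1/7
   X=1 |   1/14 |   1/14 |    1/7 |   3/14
I(X;Y) = 0.0567, I(X;f(Y)) = 0.0102, inequality holds: 0.0567 ≥ 0.0102

Data Processing Inequality: For any Markov chain X → Y → Z, we have I(X;Y) ≥ I(X;Z).

Here Z = f(Y) is a deterministic function of Y, forming X → Y → Z.

Original I(X;Y) = 0.0567 nats

After applying f:
P(X,Z) where Z=f(Y):
- P(X,Z=0) = P(X,Y=0) + P(X,Y=3)
- P(X,Z=1) = P(X,Y=1) + P(X,Y=2)

I(X;Z) = I(X;f(Y)) = 0.0102 nats

Verification: 0.0567 ≥ 0.0102 ✓

Information cannot be created by processing; the function f can only lose information about X.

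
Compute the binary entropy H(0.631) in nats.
0.6584 nats

The binary entropy function is:
H(p) = -p log(p) - (1-p) log(1-p)

H(0.631) = -0.631 × log_e(0.631) - 0.369 × log_e(0.369)
H(0.631) = 0.6584 nats

Note: Binary entropy is maximized at p=0.5 (H=1 bit) and minimized at p=0 or p=1 (H=0).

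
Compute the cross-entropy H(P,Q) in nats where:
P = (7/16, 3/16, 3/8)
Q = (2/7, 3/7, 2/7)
1.1767 nats

Cross-entropy: H(P,Q) = -Σ p(x) log q(x)

Alternatively: H(P,Q) = H(P) + D_KL(P||Q)
H(P) = 1.0434 nats
D_KL(P||Q) = 0.1334 nats

H(P,Q) = 1.0434 + 0.1334 = 1.1767 nats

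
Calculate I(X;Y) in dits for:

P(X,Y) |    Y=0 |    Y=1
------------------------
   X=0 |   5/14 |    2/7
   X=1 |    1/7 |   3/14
0.0049 dits

Mutual information: I(X;Y) = H(X) + H(Y) - H(X,Y)

Marginals:
P(X) = (9/14, 5/14), H(X) = 0.2831 dits
P(Y) = (1/2, 1/2), H(Y) = 0.3010 dits

Joint entropy: H(X,Y) = 0.5792 dits

I(X;Y) = 0.2831 + 0.3010 - 0.5792 = 0.0049 dits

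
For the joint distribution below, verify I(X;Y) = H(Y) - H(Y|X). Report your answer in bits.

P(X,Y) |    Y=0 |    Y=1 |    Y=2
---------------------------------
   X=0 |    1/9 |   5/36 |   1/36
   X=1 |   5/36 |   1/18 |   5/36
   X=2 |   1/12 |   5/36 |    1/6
I(X;Y) = 0.1172 bits

Mutual information has multiple equivalent forms:
- I(X;Y) = H(X) - H(X|Y)
- I(X;Y) = H(Y) - H(Y|X)
- I(X;Y) = H(X) + H(Y) - H(X,Y)

Computing all quantities:
H(X) = 1.5715, H(Y) = 1.5850, H(X,Y) = 3.0393
H(X|Y) = 1.4543, H(Y|X) = 1.4677

Verification:
H(X) - H(X|Y) = 1.5715 - 1.4543 = 0.1172
H(Y) - H(Y|X) = 1.5850 - 1.4677 = 0.1172
H(X) + H(Y) - H(X,Y) = 1.5715 + 1.5850 - 3.0393 = 0.1172

All forms give I(X;Y) = 0.1172 bits. ✓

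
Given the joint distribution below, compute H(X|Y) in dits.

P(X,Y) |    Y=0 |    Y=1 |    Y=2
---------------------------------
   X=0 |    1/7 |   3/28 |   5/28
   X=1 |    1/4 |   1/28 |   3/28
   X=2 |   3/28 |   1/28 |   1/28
0.4291 dits

Using the chain rule: H(X|Y) = H(X,Y) - H(Y)

First, compute H(X,Y) = 0.8717 dits

Marginal P(Y) = (1/2, 5/28, 9/28)
H(Y) = 0.4426 dits

H(X|Y) = H(X,Y) - H(Y) = 0.8717 - 0.4426 = 0.4291 dits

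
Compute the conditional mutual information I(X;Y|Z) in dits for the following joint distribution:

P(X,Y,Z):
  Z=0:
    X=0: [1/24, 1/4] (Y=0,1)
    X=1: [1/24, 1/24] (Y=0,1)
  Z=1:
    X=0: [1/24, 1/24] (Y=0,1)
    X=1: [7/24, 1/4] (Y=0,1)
0.0093 dits

Conditional mutual information: I(X;Y|Z) = H(X|Z) + H(Y|Z) - H(X,Y|Z)

H(Z) = 0.2873
H(X,Z) = 0.4802 → H(X|Z) = 0.1929
H(Y,Z) = 0.5611 → H(Y|Z) = 0.2738
H(X,Y,Z) = 0.7446 → H(X,Y|Z) = 0.4573

I(X;Y|Z) = 0.1929 + 0.2738 - 0.4573 = 0.0093 dits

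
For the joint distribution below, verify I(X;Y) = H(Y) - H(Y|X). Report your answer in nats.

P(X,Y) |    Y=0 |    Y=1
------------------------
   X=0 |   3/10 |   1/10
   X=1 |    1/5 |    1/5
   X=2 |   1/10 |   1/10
I(X;Y) = 0.0322 nats

Mutual information has multiple equivalent forms:
- I(X;Y) = H(X) - H(X|Y)
- I(X;Y) = H(Y) - H(Y|X)
- I(X;Y) = H(X) + H(Y) - H(X,Y)

Computing all quantities:
H(X) = 1.0549, H(Y) = 0.6730, H(X,Y) = 1.6957
H(X|Y) = 1.0227, H(Y|X) = 0.6408

Verification:
H(X) - H(X|Y) = 1.0549 - 1.0227 = 0.0322
H(Y) - H(Y|X) = 0.6730 - 0.6408 = 0.0322
H(X) + H(Y) - H(X,Y) = 1.0549 + 0.6730 - 1.6957 = 0.0322

All forms give I(X;Y) = 0.0322 nats. ✓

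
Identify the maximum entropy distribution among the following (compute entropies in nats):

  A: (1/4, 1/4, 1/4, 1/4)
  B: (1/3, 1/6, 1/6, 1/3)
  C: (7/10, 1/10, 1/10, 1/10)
A

For a discrete distribution over n outcomes, entropy is maximized by the uniform distribution.

Computing entropies:
H(A) = 1.3863 nats
H(B) = 1.3297 nats
H(C) = 0.9404 nats

The uniform distribution (where all probabilities equal 1/4) achieves the maximum entropy of log_e(4) = 1.3863 nats.

Distribution A has the highest entropy.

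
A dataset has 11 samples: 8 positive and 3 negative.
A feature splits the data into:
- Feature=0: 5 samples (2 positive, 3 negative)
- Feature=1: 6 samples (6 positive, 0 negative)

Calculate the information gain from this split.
0.4040 bits

Information Gain = H(Y) - H(Y|Feature)

Before split:
P(positive) = 8/11 = 0.7273
H(Y) = 0.8454 bits

After split:
Feature=0: H = 0.9710 bits (weight = 5/11)
Feature=1: H = 0.0000 bits (weight = 6/11)
H(Y|Feature) = (5/11)×0.9710 + (6/11)×0.0000 = 0.4413 bits

Information Gain = 0.8454 - 0.4413 = 0.4040 bits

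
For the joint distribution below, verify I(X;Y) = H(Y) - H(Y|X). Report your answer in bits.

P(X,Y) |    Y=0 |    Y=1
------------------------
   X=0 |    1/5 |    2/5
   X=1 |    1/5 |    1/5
I(X;Y) = 0.0200 bits

Mutual information has multiple equivalent forms:
- I(X;Y) = H(X) - H(X|Y)
- I(X;Y) = H(Y) - H(Y|X)
- I(X;Y) = H(X) + H(Y) - H(X,Y)

Computing all quantities:
H(X) = 0.9710, H(Y) = 0.9710, H(X,Y) = 1.9219
H(X|Y) = 0.9510, H(Y|X) = 0.9510

Verification:
H(X) - H(X|Y) = 0.9710 - 0.9510 = 0.0200
H(Y) - H(Y|X) = 0.9710 - 0.9510 = 0.0200
H(X) + H(Y) - H(X,Y) = 0.9710 + 0.9710 - 1.9219 = 0.0200

All forms give I(X;Y) = 0.0200 bits. ✓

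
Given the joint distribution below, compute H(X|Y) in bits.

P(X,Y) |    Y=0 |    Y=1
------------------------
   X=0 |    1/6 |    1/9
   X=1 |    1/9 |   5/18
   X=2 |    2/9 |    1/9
1.4830 bits

Using the chain rule: H(X|Y) = H(X,Y) - H(Y)

First, compute H(X,Y) = 2.4830 bits

Marginal P(Y) = (1/2, 1/2)
H(Y) = 1.0000 bits

H(X|Y) = H(X,Y) - H(Y) = 2.4830 - 1.0000 = 1.4830 bits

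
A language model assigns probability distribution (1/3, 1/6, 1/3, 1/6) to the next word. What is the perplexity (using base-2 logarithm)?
3.7798

Perplexity is 2^H (or exp(H) for natural log).

First, H = -Σ p log p = 1.9183 bits
Perplexity = 2^1.9183 = 3.7798

Interpretation: The model's uncertainty is equivalent to choosing uniformly among 3.8 options.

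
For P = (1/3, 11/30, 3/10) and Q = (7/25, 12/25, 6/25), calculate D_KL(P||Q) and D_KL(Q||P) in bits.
D_KL(P||Q) = 0.0380, D_KL(Q||P) = 0.0388

KL divergence is not symmetric: D_KL(P||Q) ≠ D_KL(Q||P) in general.

D_KL(P||Q) = 0.0380 bits
D_KL(Q||P) = 0.0388 bits

No, they are not equal!

This asymmetry is why KL divergence is not a true distance metric.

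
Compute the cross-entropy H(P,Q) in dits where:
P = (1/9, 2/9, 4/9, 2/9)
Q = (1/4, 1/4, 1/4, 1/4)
0.6021 dits

Cross-entropy: H(P,Q) = -Σ p(x) log q(x)

Alternatively: H(P,Q) = H(P) + D_KL(P||Q)
H(P) = 0.5529 dits
D_KL(P||Q) = 0.0492 dits

H(P,Q) = 0.5529 + 0.0492 = 0.6021 dits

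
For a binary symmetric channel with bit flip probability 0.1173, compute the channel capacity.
0.4785 bits

For a binary symmetric channel (BSC) with error probability p:
Capacity C = 1 - H(p) bits per symbol

where H(p) = -p log₂(p) - (1-p) log₂(1-p) is the binary entropy function.

H(0.1173) = 0.5215 bits
C = 1 - 0.5215 = 0.4785 bits per symbol

This means we can reliably transmit up to 0.4785 bits of information per channel use.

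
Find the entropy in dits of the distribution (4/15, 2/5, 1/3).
0.4713 dits

Shannon entropy is H(X) = -Σ p(x) log p(x).

For P = (4/15, 2/5, 1/3):
H = -4/15 × log_10(4/15) -2/5 × log_10(2/5) -1/3 × log_10(1/3)
H = 0.4713 dits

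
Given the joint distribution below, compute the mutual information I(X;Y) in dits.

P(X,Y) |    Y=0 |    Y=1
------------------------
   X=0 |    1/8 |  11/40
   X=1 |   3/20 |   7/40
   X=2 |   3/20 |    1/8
0.0085 dits

Mutual information: I(X;Y) = H(X) + H(Y) - H(X,Y)

Marginals:
P(X) = (2/5, 13/40, 11/40), H(X) = 0.4720 dits
P(Y) = (17/40, 23/40), H(Y) = 0.2961 dits

Joint entropy: H(X,Y) = 0.7596 dits

I(X;Y) = 0.4720 + 0.2961 - 0.7596 = 0.0085 dits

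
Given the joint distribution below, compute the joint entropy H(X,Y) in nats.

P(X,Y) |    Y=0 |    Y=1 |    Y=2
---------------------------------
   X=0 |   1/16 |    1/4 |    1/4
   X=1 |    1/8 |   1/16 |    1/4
1.6462 nats

Joint entropy is H(X,Y) = -Σ_{x,y} p(x,y) log p(x,y).

Summing over all non-zero entries:
H(X,Y) = -[1/16·log_e(1/16) + 1/4·log_e(1/4) + 1/4·log_e(1/4) + 1/8·log_e(1/8) + 1/16·log_e(1/16) + 1/4·log_e(1/4)]
H(X,Y) = 1.6462 nats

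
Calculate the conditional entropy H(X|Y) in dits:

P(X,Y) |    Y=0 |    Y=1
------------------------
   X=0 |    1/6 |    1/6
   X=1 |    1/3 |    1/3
0.2764 dits

Using the chain rule: H(X|Y) = H(X,Y) - H(Y)

First, compute H(X,Y) = 0.5775 dits

Marginal P(Y) = (1/2, 1/2)
H(Y) = 0.3010 dits

H(X|Y) = H(X,Y) - H(Y) = 0.5775 - 0.3010 = 0.2764 dits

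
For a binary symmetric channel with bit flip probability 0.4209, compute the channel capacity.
0.0181 bits

For a binary symmetric channel (BSC) with error probability p:
Capacity C = 1 - H(p) bits per symbol

where H(p) = -p log₂(p) - (1-p) log₂(1-p) is the binary entropy function.

H(0.4209) = 0.9819 bits
C = 1 - 0.9819 = 0.0181 bits per symbol

This means we can reliably transmit up to 0.0181 bits of information per channel use.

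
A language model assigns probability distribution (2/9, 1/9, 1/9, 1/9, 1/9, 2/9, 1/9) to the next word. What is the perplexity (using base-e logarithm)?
6.6138

Perplexity is e^H (or exp(H) for natural log).

First, H = -Σ p log p = 1.8892 nats
Perplexity = e^1.8892 = 6.6138

Interpretation: The model's uncertainty is equivalent to choosing uniformly among 6.6 options.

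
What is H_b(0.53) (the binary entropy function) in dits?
0.3002 dits

The binary entropy function is:
H(p) = -p log(p) - (1-p) log(1-p)

H(0.53) = -0.53 × log_10(0.53) - 0.47 × log_10(0.47)
H(0.53) = 0.3002 dits

Note: Binary entropy is maximized at p=0.5 (H=1 bit) and minimized at p=0 or p=1 (H=0).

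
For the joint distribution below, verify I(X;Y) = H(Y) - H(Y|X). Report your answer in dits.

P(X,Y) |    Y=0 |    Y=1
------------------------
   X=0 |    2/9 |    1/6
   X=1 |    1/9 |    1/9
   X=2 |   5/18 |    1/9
I(X;Y) = 0.0069 dits

Mutual information has multiple equivalent forms:
- I(X;Y) = H(X) - H(X|Y)
- I(X;Y) = H(Y) - H(Y|X)
- I(X;Y) = H(X) + H(Y) - H(X,Y)

Computing all quantities:
H(X) = 0.4642, H(Y) = 0.2902, H(X,Y) = 0.7475
H(X|Y) = 0.4572, H(Y|X) = 0.2833

Verification:
H(X) - H(X|Y) = 0.4642 - 0.4572 = 0.0069
H(Y) - H(Y|X) = 0.2902 - 0.2833 = 0.0069
H(X) + H(Y) - H(X,Y) = 0.4642 + 0.2902 - 0.7475 = 0.0069

All forms give I(X;Y) = 0.0069 dits. ✓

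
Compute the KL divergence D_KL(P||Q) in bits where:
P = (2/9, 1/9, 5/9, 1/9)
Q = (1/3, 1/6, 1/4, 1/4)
0.3150 bits

KL divergence: D_KL(P||Q) = Σ p(x) log(p(x)/q(x))

Computing term by term:
  x=0: 2/9 × log_2[(2/9)/(1/3)] = 2/9 × -0.5850 = -0.1300
  x=1: 1/9 × log_2[(1/9)/(1/6)] = 1/9 × -0.5850 = -0.0650
  x=2: 5/9 × log_2[(5/9)/(1/4)] = 5/9 × 1.1520 = 0.6400
  x=3: 1/9 × log_2[(1/9)/(1/4)] = 1/9 × -1.1699 = -0.1300

D_KL(P||Q) = 0.3150 bits

Note: KL divergence is always non-negative and equals 0 iff P = Q.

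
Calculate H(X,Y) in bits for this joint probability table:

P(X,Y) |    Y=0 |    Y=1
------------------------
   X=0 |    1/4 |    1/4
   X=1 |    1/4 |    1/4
2.0000 bits

Joint entropy is H(X,Y) = -Σ_{x,y} p(x,y) log p(x,y).

Summing over all non-zero entries:
H(X,Y) = -[1/4·log_2(1/4) + 1/4·log_2(1/4) + 1/4·log_2(1/4) + 1/4·log_2(1/4)]
H(X,Y) = 2.0000 bits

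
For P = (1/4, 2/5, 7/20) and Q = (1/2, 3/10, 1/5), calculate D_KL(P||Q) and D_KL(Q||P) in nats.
D_KL(P||Q) = 0.1377, D_KL(Q||P) = 0.1483

KL divergence is not symmetric: D_KL(P||Q) ≠ D_KL(Q||P) in general.

D_KL(P||Q) = 0.1377 nats
D_KL(Q||P) = 0.1483 nats

No, they are not equal!

This asymmetry is why KL divergence is not a true distance metric.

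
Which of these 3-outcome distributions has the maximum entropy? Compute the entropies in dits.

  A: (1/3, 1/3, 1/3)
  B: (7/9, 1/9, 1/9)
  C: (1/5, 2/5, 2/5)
A

For a discrete distribution over n outcomes, entropy is maximized by the uniform distribution.

Computing entropies:
H(A) = 0.4771 dits
H(B) = 0.2969 dits
H(C) = 0.4581 dits

The uniform distribution (where all probabilities equal 1/3) achieves the maximum entropy of log_10(3) = 0.4771 dits.

Distribution A has the highest entropy.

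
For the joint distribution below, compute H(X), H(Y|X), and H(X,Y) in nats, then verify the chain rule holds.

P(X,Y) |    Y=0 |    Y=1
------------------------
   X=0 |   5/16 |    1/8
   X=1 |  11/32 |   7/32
H(X,Y) = 1.3229, H(X) = 0.6853, H(Y|X) = 0.6376 (all in nats)

Chain rule: H(X,Y) = H(X) + H(Y|X)

Left side — joint entropy directly:
H(X,Y) = -Σ p(x,y) log p(x,y) = 1.3229 nats

Right side — compute H(Y|X) from the conditional distributions:
P(X) = (7/16, 9/16), so H(X) = 0.6853 nats
H(Y|X) = Σ_x P(X=x) · H(Y|X=x):
  P(Y|X=0) = (5/7, 2/7), H(Y|X=0) = 0.5983, weight P(X=0) = 7/16
  P(Y|X=1) = (11/18, 7/18), H(Y|X=1) = 0.6682, weight P(X=1) = 9/16
H(Y|X) = 0.6376 nats

H(X) + H(Y|X) = 0.6853 + 0.6376 = 1.3229 nats

Both sides equal 1.3229 nats. ✓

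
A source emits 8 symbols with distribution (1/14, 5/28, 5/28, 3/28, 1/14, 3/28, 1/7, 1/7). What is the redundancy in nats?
0.0526 nats

Redundancy measures how far a source is from maximum entropy:
R = H_max - H(X)

Maximum entropy for 8 symbols: H_max = log_e(8) = 2.0794 nats
Actual entropy: H(X) = 2.0269 nats
Redundancy: R = 2.0794 - 2.0269 = 0.0526 nats

This redundancy represents potential for compression: the source could be compressed by 0.0526 nats per symbol.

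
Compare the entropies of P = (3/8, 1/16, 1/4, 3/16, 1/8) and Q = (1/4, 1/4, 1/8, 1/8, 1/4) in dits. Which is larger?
Q

Computing entropies in dits:
H(P) = 0.6347
H(Q) = 0.6773

Distribution Q has higher entropy.

Intuition: The distribution closer to uniform (more spread out) has higher entropy.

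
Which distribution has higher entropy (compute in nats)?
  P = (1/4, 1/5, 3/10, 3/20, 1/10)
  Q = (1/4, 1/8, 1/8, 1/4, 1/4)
Q

Computing entropies in nats:
H(P) = 1.5445
H(Q) = 1.5596

Distribution Q has higher entropy.

Intuition: The distribution closer to uniform (more spread out) has higher entropy.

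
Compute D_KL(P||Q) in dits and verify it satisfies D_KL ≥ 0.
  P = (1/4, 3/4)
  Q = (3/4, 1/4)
0.2386 dits

KL divergence satisfies the Gibbs inequality: D_KL(P||Q) ≥ 0 for all distributions P, Q.

D_KL(P||Q) = Σ p(x) log(p(x)/q(x))
Term by term:
  x=0: 1/4 × log_10[(1/4)/(3/4)] = -0.1193
  x=1: 3/4 × log_10[(3/4)/(1/4)] = 0.3578
D_KL(P||Q) = 0.2386 dits

D_KL(P||Q) = 0.2386 ≥ 0 ✓

This non-negativity is a fundamental property: relative entropy cannot be negative because it measures how different Q is from P.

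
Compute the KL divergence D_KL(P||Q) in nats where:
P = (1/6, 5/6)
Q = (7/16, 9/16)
0.1667 nats

KL divergence: D_KL(P||Q) = Σ p(x) log(p(x)/q(x))

Computing term by term:
  x=0: 1/6 × log_e[(1/6)/(7/16)] = 1/6 × -0.9651 = -0.1608
  x=1: 5/6 × log_e[(5/6)/(9/16)] = 5/6 × 0.3930 = 0.3275

D_KL(P||Q) = 0.1667 nats

Note: KL divergence is always non-negative and equals 0 iff P = Q.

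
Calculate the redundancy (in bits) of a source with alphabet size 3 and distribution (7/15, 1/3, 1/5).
0.0791 bits

Redundancy measures how far a source is from maximum entropy:
R = H_max - H(X)

Maximum entropy for 3 symbols: H_max = log_2(3) = 1.5850 bits
Actual entropy: H(X) = 1.5058 bits
Redundancy: R = 1.5850 - 1.5058 = 0.0791 bits

This redundancy represents potential for compression: the source could be compressed by 0.0791 bits per symbol.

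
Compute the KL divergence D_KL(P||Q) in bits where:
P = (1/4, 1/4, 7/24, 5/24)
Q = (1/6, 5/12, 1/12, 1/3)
0.3479 bits

KL divergence: D_KL(P||Q) = Σ p(x) log(p(x)/q(x))

Computing term by term:
  x=0: 1/4 × log_2[(1/4)/(1/6)] = 1/4 × 0.5850 = 0.1462
  x=1: 1/4 × log_2[(1/4)/(5/12)] = 1/4 × -0.7370 = -0.1842
  x=2: 7/24 × log_2[(7/24)/(1/12)] = 7/24 × 1.8074 = 0.5271
  x=3: 5/24 × log_2[(5/24)/(1/3)] = 5/24 × -0.6781 = -0.1413

D_KL(P||Q) = 0.3479 bits

Note: KL divergence is always non-negative and equals 0 iff P = Q.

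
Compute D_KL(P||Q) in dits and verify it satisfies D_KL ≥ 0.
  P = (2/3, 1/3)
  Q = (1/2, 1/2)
0.0246 dits

KL divergence satisfies the Gibbs inequality: D_KL(P||Q) ≥ 0 for all distributions P, Q.

D_KL(P||Q) = Σ p(x) log(p(x)/q(x))
Term by term:
  x=0: 2/3 × log_10[(2/3)/(1/2)] = 0.0833
  x=1: 1/3 × log_10[(1/3)/(1/2)] = -0.0587
D_KL(P||Q) = 0.0246 dits

D_KL(P||Q) = 0.0246 ≥ 0 ✓

This non-negativity is a fundamental property: relative entropy cannot be negative because it measures how different Q is from P.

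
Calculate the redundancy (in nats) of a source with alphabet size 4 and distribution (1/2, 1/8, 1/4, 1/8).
0.1733 nats

Redundancy measures how far a source is from maximum entropy:
R = H_max - H(X)

Maximum entropy for 4 symbols: H_max = log_e(4) = 1.3863 nats
Actual entropy: H(X) = 1.2130 nats
Redundancy: R = 1.3863 - 1.2130 = 0.1733 nats

This redundancy represents potential for compression: the source could be compressed by 0.1733 nats per symbol.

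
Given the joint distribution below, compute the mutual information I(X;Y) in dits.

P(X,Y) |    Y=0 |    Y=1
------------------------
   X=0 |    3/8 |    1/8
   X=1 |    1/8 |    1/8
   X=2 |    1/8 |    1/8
0.0147 dits

Mutual information: I(X;Y) = H(X) + H(Y) - H(X,Y)

Marginals:
P(X) = (1/2, 1/4, 1/4), H(X) = 0.4515 dits
P(Y) = (5/8, 3/8), H(Y) = 0.2873 dits

Joint entropy: H(X,Y) = 0.7242 dits

I(X;Y) = 0.4515 + 0.2873 - 0.7242 = 0.0147 dits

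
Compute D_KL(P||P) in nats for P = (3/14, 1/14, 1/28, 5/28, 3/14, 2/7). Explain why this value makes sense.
0.0000 nats

KL divergence satisfies the Gibbs inequality: D_KL(P||Q) ≥ 0 for all distributions P, Q.

D_KL(P||Q) = Σ p(x) log(p(x)/q(x))
Each term is p(x) × log_e(p(x)/p(x)) = p(x) × log_e(1) = 0, so the sum is 0.
D_KL(P||Q) = 0.0000 nats

When P = Q, the KL divergence is exactly 0, as there is no 'divergence' between identical distributions.

This non-negativity is a fundamental property: relative entropy cannot be negative because it measures how different Q is from P.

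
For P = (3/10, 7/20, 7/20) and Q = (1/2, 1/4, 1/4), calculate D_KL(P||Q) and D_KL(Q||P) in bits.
D_KL(P||Q) = 0.1187, D_KL(Q||P) = 0.1258

KL divergence is not symmetric: D_KL(P||Q) ≠ D_KL(Q||P) in general.

D_KL(P||Q) = 0.1187 bits
D_KL(Q||P) = 0.1258 bits

No, they are not equal!

This asymmetry is why KL divergence is not a true distance metric.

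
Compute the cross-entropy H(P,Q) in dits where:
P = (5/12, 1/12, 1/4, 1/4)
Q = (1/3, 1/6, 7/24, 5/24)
0.5677 dits

Cross-entropy: H(P,Q) = -Σ p(x) log q(x)

Alternatively: H(P,Q) = H(P) + D_KL(P||Q)
H(P) = 0.5494 dits
D_KL(P||Q) = 0.0184 dits

H(P,Q) = 0.5494 + 0.0184 = 0.5677 dits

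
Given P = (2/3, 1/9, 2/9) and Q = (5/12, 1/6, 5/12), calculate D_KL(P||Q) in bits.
0.1855 bits

KL divergence: D_KL(P||Q) = Σ p(x) log(p(x)/q(x))

Computing term by term:
  x=0: 2/3 × log_2[(2/3)/(5/12)] = 2/3 × 0.6781 = 0.4520
  x=1: 1/9 × log_2[(1/9)/(1/6)] = 1/9 × -0.5850 = -0.0650
  x=2: 2/9 × log_2[(2/9)/(5/12)] = 2/9 × -0.9069 = -0.2015

D_KL(P||Q) = 0.1855 bits

Note: KL divergence is always non-negative and equals 0 iff P = Q.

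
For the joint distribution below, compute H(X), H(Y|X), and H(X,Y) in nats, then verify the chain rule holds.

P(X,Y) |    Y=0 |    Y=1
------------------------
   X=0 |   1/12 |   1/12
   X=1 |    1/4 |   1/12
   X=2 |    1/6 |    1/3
H(X,Y) = 1.6326, H(X) = 1.0114, H(Y|X) = 0.6212 (all in nats)

Chain rule: H(X,Y) = H(X) + H(Y|X)

Left side — joint entropy directly:
H(X,Y) = -Σ p(x,y) log p(x,y) = 1.6326 nats

Right side — compute H(Y|X) from the conditional distributions:
P(X) = (1/6, 1/3, 1/2), so H(X) = 1.0114 nats
H(Y|X) = Σ_x P(X=x) · H(Y|X=x):
  P(Y|X=0) = (1/2, 1/2), H(Y|X=0) = 0.6931, weight P(X=0) = 1/6
  P(Y|X=1) = (3/4, 1/4), H(Y|X=1) = 0.5623, weight P(X=1) = 1/3
  P(Y|X=2) = (1/3, 2/3), H(Y|X=2) = 0.6365, weight P(X=2) = 1/2
H(Y|X) = 0.6212 nats

H(X) + H(Y|X) = 1.0114 + 0.6212 = 1.6326 nats

Both sides equal 1.6326 nats. ✓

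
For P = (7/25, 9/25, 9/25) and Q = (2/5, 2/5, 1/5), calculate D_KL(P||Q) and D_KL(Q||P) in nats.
D_KL(P||Q) = 0.0738, D_KL(Q||P) = 0.0673

KL divergence is not symmetric: D_KL(P||Q) ≠ D_KL(Q||P) in general.

D_KL(P||Q) = 0.0738 nats
D_KL(Q||P) = 0.0673 nats

No, they are not equal!

This asymmetry is why KL divergence is not a true distance metric.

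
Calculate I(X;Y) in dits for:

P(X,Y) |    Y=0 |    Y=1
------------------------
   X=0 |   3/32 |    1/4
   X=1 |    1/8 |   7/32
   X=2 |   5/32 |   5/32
0.0079 dits

Mutual information: I(X;Y) = H(X) + H(Y) - H(X,Y)

Marginals:
P(X) = (11/32, 11/32, 5/16), H(X) = 0.4767 dits
P(Y) = (3/8, 5/8), H(Y) = 0.2873 dits

Joint entropy: H(X,Y) = 0.7561 dits

I(X;Y) = 0.4767 + 0.2873 - 0.7561 = 0.0079 dits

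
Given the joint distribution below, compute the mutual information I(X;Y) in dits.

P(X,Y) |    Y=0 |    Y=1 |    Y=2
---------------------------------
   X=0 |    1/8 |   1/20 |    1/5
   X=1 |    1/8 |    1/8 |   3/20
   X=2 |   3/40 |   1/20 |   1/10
0.0086 dits

Mutual information: I(X;Y) = H(X) + H(Y) - H(X,Y)

Marginals:
P(X) = (3/8, 2/5, 9/40), H(X) = 0.4647 dits
P(Y) = (13/40, 9/40, 9/20), H(Y) = 0.4605 dits

Joint entropy: H(X,Y) = 0.9165 dits

I(X;Y) = 0.4647 + 0.4605 - 0.9165 = 0.0086 dits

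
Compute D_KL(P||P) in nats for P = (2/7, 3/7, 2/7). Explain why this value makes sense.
0.0000 nats

KL divergence satisfies the Gibbs inequality: D_KL(P||Q) ≥ 0 for all distributions P, Q.

D_KL(P||Q) = Σ p(x) log(p(x)/q(x))
Each term is p(x) × log_e(p(x)/p(x)) = p(x) × log_e(1) = 0, so the sum is 0.
D_KL(P||Q) = 0.0000 nats

When P = Q, the KL divergence is exactly 0, as there is no 'divergence' between identical distributions.

This non-negativity is a fundamental property: relative entropy cannot be negative because it measures how different Q is from P.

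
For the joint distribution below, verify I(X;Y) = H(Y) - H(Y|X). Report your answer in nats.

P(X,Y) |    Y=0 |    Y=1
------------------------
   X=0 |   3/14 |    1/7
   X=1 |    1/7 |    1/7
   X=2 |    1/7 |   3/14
I(X;Y) = 0.0144 nats

Mutual information has multiple equivalent forms:
- I(X;Y) = H(X) - H(X|Y)
- I(X;Y) = H(Y) - H(Y|X)
- I(X;Y) = H(X) + H(Y) - H(X,Y)

Computing all quantities:
H(X) = 1.0934, H(Y) = 0.6931, H(X,Y) = 1.7721
H(X|Y) = 1.0790, H(Y|X) = 0.6788

Verification:
H(X) - H(X|Y) = 1.0934 - 1.0790 = 0.0144
H(Y) - H(Y|X) = 0.6931 - 0.6788 = 0.0144
H(X) + H(Y) - H(X,Y) = 1.0934 + 0.6931 - 1.7721 = 0.0144

All forms give I(X;Y) = 0.0144 nats. ✓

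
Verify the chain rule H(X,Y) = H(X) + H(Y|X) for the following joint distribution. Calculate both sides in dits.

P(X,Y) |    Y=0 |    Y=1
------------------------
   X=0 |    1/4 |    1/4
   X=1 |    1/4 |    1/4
H(X,Y) = 0.6021, H(X) = 0.3010, H(Y|X) = 0.3010 (all in dits)

Chain rule: H(X,Y) = H(X) + H(Y|X)

Left side — joint entropy directly:
H(X,Y) = -Σ p(x,y) log p(x,y) = 0.6021 dits

Right side — compute H(Y|X) from the conditional distributions:
P(X) = (1/2, 1/2), so H(X) = 0.3010 dits
H(Y|X) = Σ_x P(X=x) · H(Y|X=x):
  P(Y|X=0) = (1/2, 1/2), H(Y|X=0) = 0.3010, weight P(X=0) = 1/2
  P(Y|X=1) = (1/2, 1/2), H(Y|X=1) = 0.3010, weight P(X=1) = 1/2
H(Y|X) = 0.3010 dits

H(X) + H(Y|X) = 0.3010 + 0.3010 = 0.6021 dits

Both sides equal 0.6021 dits. ✓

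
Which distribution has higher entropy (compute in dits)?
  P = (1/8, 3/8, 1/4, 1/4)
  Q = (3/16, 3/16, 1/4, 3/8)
Q

Computing entropies in dits:
H(P) = 0.5737
H(Q) = 0.5829

Distribution Q has higher entropy.

Intuition: The distribution closer to uniform (more spread out) has higher entropy.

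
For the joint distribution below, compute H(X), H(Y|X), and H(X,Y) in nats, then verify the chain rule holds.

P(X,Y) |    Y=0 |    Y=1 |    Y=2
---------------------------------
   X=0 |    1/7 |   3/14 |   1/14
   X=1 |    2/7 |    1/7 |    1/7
H(X,Y) = 1.7105, H(X) = 0.6829, H(Y|X) = 1.0276 (all in nats)

Chain rule: H(X,Y) = H(X) + H(Y|X)

Left side — joint entropy directly:
H(X,Y) = -Σ p(x,y) log p(x,y) = 1.7105 nats

Right side — compute H(Y|X) from the conditional distributions:
P(X) = (3/7, 4/7), so H(X) = 0.6829 nats
H(Y|X) = Σ_x P(X=x) · H(Y|X=x):
  P(Y|X=0) = (1/3, 1/2, 1/6), H(Y|X=0) = 1.0114, weight P(X=0) = 3/7
  P(Y|X=1) = (1/2, 1/4, 1/4), H(Y|X=1) = 1.0397, weight P(X=1) = 4/7
H(Y|X) = 1.0276 nats

H(X) + H(Y|X) = 0.6829 + 1.0276 = 1.7105 nats

Both sides equal 1.7105 nats. ✓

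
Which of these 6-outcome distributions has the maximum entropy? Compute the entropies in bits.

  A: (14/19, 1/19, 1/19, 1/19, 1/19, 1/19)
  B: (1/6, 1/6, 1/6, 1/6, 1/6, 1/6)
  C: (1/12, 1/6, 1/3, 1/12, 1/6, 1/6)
B

For a discrete distribution over n outcomes, entropy is maximized by the uniform distribution.

Computing entropies:
H(A) = 1.4425 bits
H(B) = 2.5850 bits
H(C) = 2.4183 bits

The uniform distribution (where all probabilities equal 1/6) achieves the maximum entropy of log_2(6) = 2.5850 bits.

Distribution B has the highest entropy.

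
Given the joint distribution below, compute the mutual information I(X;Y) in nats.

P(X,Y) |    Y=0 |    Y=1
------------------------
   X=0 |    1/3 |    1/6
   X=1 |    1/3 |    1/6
0.0000 nats

Mutual information: I(X;Y) = H(X) + H(Y) - H(X,Y)

Marginals:
P(X) = (1/2, 1/2), H(X) = 0.6931 nats
P(Y) = (2/3, 1/3), H(Y) = 0.6365 nats

Joint entropy: H(X,Y) = 1.3297 nats

I(X;Y) = 0.6931 + 0.6365 - 1.3297 = 0.0000 nats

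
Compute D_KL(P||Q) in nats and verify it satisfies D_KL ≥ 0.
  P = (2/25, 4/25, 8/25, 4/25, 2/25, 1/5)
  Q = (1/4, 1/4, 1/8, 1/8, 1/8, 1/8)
0.2360 nats

KL divergence satisfies the Gibbs inequality: D_KL(P||Q) ≥ 0 for all distributions P, Q.

D_KL(P||Q) = Σ p(x) log(p(x)/q(x))
Term by term:
  x=0: 2/25 × log_e[(2/25)/(1/4)] = -0.0912
  x=1: 4/25 × log_e[(4/25)/(1/4)] = -0.0714
  x=2: 8/25 × log_e[(8/25)/(1/8)] = 0.3008
  x=3: 4/25 × log_e[(4/25)/(1/8)] = 0.0395
  x=4: 2/25 × log_e[(2/25)/(1/8)] = -0.0357
  x=5: 1/5 × log_e[(1/5)/(1/8)] = 0.0940
D_KL(P||Q) = 0.2360 nats

D_KL(P||Q) = 0.2360 ≥ 0 ✓

This non-negativity is a fundamental property: relative entropy cannot be negative because it measures how different Q is from P.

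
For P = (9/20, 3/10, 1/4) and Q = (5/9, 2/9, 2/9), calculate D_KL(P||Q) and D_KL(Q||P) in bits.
D_KL(P||Q) = 0.0356, D_KL(Q||P) = 0.0349

KL divergence is not symmetric: D_KL(P||Q) ≠ D_KL(Q||P) in general.

D_KL(P||Q) = 0.0356 bits
D_KL(Q||P) = 0.0349 bits

No, they are not equal!

This asymmetry is why KL divergence is not a true distance metric.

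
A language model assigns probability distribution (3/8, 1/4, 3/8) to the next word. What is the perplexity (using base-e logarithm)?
2.9512

Perplexity is e^H (or exp(H) for natural log).

First, H = -Σ p log p = 1.0822 nats
Perplexity = e^1.0822 = 2.9512

Interpretation: The model's uncertainty is equivalent to choosing uniformly among 3.0 options.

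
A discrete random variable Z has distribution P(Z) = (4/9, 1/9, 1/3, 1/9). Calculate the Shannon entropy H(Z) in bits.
1.7527 bits

Shannon entropy is H(X) = -Σ p(x) log p(x).

For P = (4/9, 1/9, 1/3, 1/9):
H = -4/9 × log_2(4/9) -1/9 × log_2(1/9) -1/3 × log_2(1/3) -1/9 × log_2(1/9)
H = 1.7527 bits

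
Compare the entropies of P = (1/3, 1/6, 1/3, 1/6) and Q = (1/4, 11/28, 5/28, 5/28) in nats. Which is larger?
P

Computing entropies in nats:
H(P) = 1.3297
H(Q) = 1.3289

Distribution P has higher entropy.

Intuition: The distribution closer to uniform (more spread out) has higher entropy.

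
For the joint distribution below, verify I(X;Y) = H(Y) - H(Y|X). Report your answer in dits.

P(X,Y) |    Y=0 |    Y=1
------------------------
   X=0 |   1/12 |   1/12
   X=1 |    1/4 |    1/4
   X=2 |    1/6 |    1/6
I(X;Y) = 0.0000 dits

Mutual information has multiple equivalent forms:
- I(X;Y) = H(X) - H(X|Y)
- I(X;Y) = H(Y) - H(Y|X)
- I(X;Y) = H(X) + H(Y) - H(X,Y)

Computing all quantities:
H(X) = 0.4392, H(Y) = 0.3010, H(X,Y) = 0.7403
H(X|Y) = 0.4392, H(Y|X) = 0.3010

Verification:
H(X) - H(X|Y) = 0.4392 - 0.4392 = 0.0000
H(Y) - H(Y|X) = 0.3010 - 0.3010 = 0.0000
H(X) + H(Y) - H(X,Y) = 0.4392 + 0.3010 - 0.7403 = 0.0000

All forms give I(X;Y) = 0.0000 dits. ✓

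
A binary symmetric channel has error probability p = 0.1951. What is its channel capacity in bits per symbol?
0.2880 bits

For a binary symmetric channel (BSC) with error probability p:
Capacity C = 1 - H(p) bits per symbol

where H(p) = -p log₂(p) - (1-p) log₂(1-p) is the binary entropy function.

H(0.1951) = 0.7120 bits
C = 1 - 0.7120 = 0.2880 bits per symbol

This means we can reliably transmit up to 0.2880 bits of information per channel use.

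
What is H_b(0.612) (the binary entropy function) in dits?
0.2900 dits

The binary entropy function is:
H(p) = -p log(p) - (1-p) log(1-p)

H(0.612) = -0.612 × log_10(0.612) - 0.388 × log_10(0.388)
H(0.612) = 0.2900 dits

Note: Binary entropy is maximized at p=0.5 (H=1 bit) and minimized at p=0 or p=1 (H=0).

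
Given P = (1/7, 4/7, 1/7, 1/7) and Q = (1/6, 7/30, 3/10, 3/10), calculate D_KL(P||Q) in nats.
0.2778 nats

KL divergence: D_KL(P||Q) = Σ p(x) log(p(x)/q(x))

Computing term by term:
  x=0: 1/7 × log_e[(1/7)/(1/6)] = 1/7 × -0.1542 = -0.0220
  x=1: 4/7 × log_e[(4/7)/(7/30)] = 4/7 × 0.8957 = 0.5118
  x=2: 1/7 × log_e[(1/7)/(3/10)] = 1/7 × -0.7419 = -0.1060
  x=3: 1/7 × log_e[(1/7)/(3/10)] = 1/7 × -0.7419 = -0.1060

D_KL(P||Q) = 0.2778 nats

Note: KL divergence is always non-negative and equals 0 iff P = Q.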